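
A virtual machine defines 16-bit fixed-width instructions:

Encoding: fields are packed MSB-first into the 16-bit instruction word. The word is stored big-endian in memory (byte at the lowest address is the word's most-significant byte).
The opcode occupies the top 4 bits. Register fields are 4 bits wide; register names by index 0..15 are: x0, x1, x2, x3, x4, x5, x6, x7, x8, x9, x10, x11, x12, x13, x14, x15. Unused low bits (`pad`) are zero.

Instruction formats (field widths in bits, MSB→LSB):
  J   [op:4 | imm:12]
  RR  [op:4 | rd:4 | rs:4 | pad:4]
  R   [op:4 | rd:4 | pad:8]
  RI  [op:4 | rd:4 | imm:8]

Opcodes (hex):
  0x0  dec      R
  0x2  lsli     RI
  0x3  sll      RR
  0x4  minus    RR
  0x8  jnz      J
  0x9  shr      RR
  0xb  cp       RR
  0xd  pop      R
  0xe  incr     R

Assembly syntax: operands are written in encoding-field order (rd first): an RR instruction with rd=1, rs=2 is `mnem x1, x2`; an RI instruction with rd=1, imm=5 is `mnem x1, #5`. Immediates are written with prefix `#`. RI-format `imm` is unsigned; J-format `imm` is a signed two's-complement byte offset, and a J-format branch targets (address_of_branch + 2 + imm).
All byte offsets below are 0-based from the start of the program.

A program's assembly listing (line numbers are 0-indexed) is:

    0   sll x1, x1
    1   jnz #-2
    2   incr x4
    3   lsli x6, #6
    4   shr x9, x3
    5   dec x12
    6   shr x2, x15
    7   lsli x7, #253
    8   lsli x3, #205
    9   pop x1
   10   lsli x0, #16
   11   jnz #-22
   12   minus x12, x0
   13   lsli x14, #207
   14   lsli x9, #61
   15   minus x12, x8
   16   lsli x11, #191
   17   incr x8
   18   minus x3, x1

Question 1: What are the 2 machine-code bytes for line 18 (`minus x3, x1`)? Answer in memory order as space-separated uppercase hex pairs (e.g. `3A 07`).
L18: minus op=0x4:4|rd=3:4|rs=1:4|pad=0:4 ⇒ 0x4310 ⇒ big 43 10

43 10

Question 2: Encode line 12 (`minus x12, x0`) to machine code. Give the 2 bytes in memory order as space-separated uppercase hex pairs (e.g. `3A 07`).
4C 00

L12: minus op=0x4:4|rd=12:4|rs=0:4|pad=0:4 ⇒ 0x4c00 ⇒ big 4c 00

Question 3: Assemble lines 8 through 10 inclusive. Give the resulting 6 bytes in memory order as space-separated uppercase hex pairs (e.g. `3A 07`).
L8: lsli op=0x2:4|rd=3:4|imm=205:8 ⇒ 0x23cd ⇒ big 23 cd
L9: pop op=0xd:4|rd=1:4|pad=0:8 ⇒ 0xd100 ⇒ big d1 00
L10: lsli op=0x2:4|rd=0:4|imm=16:8 ⇒ 0x2010 ⇒ big 20 10

23 CD D1 00 20 10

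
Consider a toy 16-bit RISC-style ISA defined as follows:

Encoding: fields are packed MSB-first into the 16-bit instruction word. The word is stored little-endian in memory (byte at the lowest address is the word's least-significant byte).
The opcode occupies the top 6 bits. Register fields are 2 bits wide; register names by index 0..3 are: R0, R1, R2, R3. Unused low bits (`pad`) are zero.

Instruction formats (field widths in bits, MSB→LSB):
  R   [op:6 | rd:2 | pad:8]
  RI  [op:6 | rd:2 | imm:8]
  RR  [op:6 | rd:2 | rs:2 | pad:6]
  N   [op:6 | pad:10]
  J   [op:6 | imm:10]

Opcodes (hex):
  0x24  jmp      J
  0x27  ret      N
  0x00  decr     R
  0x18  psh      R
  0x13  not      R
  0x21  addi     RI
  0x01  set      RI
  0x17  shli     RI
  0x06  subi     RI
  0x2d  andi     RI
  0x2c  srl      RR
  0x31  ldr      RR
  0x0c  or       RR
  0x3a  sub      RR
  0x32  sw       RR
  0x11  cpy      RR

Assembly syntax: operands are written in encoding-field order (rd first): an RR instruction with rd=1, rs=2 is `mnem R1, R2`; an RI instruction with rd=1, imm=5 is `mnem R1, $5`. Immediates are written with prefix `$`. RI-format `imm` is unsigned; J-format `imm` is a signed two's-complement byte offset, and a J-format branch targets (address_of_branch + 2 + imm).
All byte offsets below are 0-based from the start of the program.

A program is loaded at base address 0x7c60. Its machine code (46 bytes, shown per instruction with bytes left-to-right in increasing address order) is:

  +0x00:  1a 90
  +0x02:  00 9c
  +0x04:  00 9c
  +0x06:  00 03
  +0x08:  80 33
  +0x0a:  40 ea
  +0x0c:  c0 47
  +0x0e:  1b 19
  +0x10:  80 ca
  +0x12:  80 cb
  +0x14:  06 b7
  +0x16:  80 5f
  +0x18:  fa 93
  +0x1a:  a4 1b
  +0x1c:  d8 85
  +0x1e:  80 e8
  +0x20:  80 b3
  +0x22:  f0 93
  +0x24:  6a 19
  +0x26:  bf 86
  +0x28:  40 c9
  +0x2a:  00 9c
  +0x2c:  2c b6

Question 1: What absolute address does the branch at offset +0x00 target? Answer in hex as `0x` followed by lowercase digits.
0x7c7c

@+00  little-endian(1a 90) = 0x901a
  op=0x901a>>10=0x24 ⇒ jmp (J)
  imm: (w>>0)&0x3ff=0x1a → $26
  target = base 0x7c60 + off 0x00 + 2 + imm 26 = 0x7c7c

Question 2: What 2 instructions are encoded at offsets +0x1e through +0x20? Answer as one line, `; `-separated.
sub R0, R2; srl R3, R2

+0x1e: 80 e8 ⇒ word 0xe880 (little)
  opcode bits[15:10]=0x3a: sub/RR
  rd@[9:8]=0x0 ⇒ R0
  rs@[7:6]=0x2 ⇒ R2
+0x20: 80 b3 ⇒ word 0xb380 (little)
  opcode bits[15:10]=0x2c: srl/RR
  rd@[9:8]=0x3 ⇒ R3
  rs@[7:6]=0x2 ⇒ R2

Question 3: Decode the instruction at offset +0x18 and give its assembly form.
jmp $-6

+0x18: fa 93 ⇒ word 0x93fa (little)
  op=0x93fa>>10=0x24 ⇒ jmp (J)
  [9:0] imm=1018 (s10→-6) = $-6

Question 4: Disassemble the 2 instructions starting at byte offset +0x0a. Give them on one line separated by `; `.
off 0x0a: read 40 ea as little → 0xea40
  opcode bits[15:10]=0x3a: sub/RR
  rd@[9:8]=0x2 ⇒ R2
  rs@[7:6]=0x1 ⇒ R1
off 0x0c: read c0 47 as little → 0x47c0
  opcode bits[15:10]=0x11: cpy/RR
  rd@[9:8]=0x3 ⇒ R3
  rs@[7:6]=0x3 ⇒ R3

sub R2, R1; cpy R3, R3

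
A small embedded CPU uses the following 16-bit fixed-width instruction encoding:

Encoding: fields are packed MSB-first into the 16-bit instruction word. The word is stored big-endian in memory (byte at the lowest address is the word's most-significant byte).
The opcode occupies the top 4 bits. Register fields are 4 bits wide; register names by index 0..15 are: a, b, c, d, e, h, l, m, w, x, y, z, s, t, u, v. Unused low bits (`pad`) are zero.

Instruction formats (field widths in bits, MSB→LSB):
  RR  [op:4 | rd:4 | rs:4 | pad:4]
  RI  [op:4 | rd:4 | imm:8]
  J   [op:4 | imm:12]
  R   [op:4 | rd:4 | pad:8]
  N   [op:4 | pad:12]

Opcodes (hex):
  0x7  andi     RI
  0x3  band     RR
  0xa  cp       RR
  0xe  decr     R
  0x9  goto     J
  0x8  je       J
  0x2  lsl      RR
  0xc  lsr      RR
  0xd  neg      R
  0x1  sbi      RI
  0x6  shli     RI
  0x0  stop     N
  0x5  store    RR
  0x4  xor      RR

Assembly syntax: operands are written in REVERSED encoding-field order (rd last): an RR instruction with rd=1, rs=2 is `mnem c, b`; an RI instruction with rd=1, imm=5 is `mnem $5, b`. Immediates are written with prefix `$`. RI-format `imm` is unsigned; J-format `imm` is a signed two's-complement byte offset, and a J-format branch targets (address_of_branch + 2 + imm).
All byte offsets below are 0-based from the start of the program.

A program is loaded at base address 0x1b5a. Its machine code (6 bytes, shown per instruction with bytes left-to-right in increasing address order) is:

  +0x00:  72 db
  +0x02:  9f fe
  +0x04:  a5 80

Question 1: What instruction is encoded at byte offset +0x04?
[04] a5 80 → 0xa580
  op=0xa580>>12=0xa ⇒ cp (RR)
  rd@[11:8]=0x5 ⇒ h
  rs@[7:4]=0x8 ⇒ w

cp w, h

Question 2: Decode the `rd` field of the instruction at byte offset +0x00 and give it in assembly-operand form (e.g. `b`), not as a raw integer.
@+00  big-endian(72 db) = 0x72db
  opcode bits[15:12]=0x7: andi/RI
  rd@[11:8]=0x2 ⇒ c
  imm@[7:0]=0xdb ⇒ $219

c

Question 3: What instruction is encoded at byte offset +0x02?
goto $-2

off 0x02: read 9f fe as big → 0x9ffe
  opcode bits[15:12]=0x9: goto/J
  [11:0] imm=4094 (s12→-2) = $-2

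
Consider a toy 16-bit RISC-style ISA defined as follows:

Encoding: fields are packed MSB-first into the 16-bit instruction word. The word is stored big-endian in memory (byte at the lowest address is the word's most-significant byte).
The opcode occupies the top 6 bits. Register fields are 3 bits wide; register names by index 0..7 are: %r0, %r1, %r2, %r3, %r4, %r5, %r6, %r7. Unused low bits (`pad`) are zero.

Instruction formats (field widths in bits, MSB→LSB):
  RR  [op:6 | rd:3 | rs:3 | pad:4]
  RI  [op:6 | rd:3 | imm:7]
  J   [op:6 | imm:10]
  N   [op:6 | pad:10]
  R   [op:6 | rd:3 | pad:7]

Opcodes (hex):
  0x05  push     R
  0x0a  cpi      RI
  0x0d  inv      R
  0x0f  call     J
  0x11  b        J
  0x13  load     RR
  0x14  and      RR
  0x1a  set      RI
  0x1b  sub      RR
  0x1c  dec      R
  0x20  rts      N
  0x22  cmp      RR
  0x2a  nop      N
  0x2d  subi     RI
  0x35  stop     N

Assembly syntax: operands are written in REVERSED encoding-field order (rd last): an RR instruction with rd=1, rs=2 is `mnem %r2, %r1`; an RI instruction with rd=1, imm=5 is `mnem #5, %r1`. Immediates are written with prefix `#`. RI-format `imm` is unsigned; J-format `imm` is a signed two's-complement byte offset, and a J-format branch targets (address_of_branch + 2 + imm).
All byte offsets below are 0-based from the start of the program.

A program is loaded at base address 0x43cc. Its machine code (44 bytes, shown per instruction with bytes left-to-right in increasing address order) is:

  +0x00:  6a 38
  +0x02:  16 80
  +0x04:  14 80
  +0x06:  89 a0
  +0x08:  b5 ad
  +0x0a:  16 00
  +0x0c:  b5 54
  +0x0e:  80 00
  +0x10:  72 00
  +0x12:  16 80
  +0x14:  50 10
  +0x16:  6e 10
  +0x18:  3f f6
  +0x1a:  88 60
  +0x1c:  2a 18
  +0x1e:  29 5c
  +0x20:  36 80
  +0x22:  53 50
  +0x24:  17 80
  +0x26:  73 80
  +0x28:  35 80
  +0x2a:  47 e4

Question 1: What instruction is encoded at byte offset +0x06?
cmp %r2, %r3

[06] 89 a0 → 0x89a0
  top 6b → 0x22 → cmp [RR]
  rd@[9:7]=0x3 ⇒ %r3
  rs@[6:4]=0x2 ⇒ %r2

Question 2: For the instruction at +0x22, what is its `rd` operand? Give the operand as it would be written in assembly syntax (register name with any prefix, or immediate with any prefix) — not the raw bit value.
%r6

@+22  big-endian(53 50) = 0x5350
  op=0x5350>>10=0x14 ⇒ and (RR)
  rd: (w>>7)&0x7=0x6 → %r6
  rs: (w>>4)&0x7=0x5 → %r5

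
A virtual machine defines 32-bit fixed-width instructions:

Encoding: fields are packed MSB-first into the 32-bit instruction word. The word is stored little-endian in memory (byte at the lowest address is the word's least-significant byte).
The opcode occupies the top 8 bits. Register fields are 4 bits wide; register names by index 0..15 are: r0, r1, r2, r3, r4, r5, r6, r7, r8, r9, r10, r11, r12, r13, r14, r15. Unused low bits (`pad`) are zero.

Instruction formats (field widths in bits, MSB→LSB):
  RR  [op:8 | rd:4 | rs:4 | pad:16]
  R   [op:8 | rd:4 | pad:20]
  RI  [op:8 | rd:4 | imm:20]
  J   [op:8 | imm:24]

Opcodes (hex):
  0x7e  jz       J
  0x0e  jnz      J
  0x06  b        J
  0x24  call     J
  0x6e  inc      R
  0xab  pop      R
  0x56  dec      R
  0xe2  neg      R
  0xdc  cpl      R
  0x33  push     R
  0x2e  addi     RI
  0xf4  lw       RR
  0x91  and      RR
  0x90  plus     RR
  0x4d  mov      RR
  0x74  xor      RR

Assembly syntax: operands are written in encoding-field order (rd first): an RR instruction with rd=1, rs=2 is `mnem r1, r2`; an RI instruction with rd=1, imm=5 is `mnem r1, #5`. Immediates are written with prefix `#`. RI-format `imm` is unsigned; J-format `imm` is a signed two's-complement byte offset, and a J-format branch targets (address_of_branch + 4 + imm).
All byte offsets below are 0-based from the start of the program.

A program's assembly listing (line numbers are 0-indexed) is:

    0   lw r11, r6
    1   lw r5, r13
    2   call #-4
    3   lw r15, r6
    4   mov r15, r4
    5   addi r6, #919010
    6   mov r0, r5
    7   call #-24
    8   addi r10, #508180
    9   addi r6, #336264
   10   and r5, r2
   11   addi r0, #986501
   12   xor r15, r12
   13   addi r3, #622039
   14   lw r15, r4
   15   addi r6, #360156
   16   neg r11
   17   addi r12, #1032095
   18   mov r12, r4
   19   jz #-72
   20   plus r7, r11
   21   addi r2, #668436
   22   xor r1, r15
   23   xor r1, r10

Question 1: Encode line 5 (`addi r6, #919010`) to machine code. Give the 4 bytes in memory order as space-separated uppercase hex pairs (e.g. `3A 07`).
line 5 (addi): pack op=0x2e:8|rd=6:4|imm=919010:20 = 0x2e6e05e2; little→ e2 05 6e 2e

E2 05 6E 2E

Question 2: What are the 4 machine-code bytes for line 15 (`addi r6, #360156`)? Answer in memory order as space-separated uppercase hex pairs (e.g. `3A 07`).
DC 7E 65 2E

L15: addi op=0x2e:8|rd=6:4|imm=360156:20 ⇒ 0x2e657edc ⇒ little dc 7e 65 2e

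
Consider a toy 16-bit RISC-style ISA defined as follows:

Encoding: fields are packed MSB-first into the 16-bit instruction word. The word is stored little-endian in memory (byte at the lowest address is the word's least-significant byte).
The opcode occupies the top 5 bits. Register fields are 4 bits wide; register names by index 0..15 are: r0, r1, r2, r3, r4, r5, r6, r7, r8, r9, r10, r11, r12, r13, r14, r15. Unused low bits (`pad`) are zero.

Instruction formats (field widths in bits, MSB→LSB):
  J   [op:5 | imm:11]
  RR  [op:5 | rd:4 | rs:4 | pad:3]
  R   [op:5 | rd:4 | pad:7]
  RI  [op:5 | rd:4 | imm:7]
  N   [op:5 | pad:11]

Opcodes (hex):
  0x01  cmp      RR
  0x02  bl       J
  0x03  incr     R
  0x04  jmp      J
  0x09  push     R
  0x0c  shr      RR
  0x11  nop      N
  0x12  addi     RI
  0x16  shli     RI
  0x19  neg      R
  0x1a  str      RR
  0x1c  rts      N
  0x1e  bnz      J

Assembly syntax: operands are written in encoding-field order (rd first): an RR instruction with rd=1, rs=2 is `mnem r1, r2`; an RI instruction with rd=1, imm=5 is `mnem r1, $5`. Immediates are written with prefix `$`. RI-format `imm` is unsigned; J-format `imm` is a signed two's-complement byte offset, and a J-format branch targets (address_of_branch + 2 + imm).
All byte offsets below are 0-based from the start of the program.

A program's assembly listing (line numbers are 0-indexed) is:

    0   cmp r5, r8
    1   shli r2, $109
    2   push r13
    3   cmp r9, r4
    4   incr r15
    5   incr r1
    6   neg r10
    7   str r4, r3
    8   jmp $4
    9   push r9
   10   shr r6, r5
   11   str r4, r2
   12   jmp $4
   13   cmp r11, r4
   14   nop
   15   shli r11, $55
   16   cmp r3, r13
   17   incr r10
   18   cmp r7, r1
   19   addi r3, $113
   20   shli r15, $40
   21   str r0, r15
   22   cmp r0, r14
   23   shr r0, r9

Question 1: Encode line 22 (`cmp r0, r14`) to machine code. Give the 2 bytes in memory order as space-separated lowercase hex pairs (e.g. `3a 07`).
70 08

L22: cmp op=0x1:5|rd=0:4|rs=14:4|pad=0:3 ⇒ 0x0870 ⇒ little 70 08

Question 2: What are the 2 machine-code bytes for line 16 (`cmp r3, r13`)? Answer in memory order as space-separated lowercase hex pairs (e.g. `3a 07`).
e8 09

L16: cmp op=0x1:5|rd=3:4|rs=13:4|pad=0:3 ⇒ 0x09e8 ⇒ little e8 09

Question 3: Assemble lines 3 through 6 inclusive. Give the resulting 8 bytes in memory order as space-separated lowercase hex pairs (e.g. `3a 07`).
line 3 (cmp): pack op=0x1:5|rd=9:4|rs=4:4|pad=0:3 = 0x0ca0; little→ a0 0c
line 4 (incr): pack op=0x3:5|rd=15:4|pad=0:7 = 0x1f80; little→ 80 1f
line 5 (incr): pack op=0x3:5|rd=1:4|pad=0:7 = 0x1880; little→ 80 18
line 6 (neg): pack op=0x19:5|rd=10:4|pad=0:7 = 0xcd00; little→ 00 cd

a0 0c 80 1f 80 18 00 cd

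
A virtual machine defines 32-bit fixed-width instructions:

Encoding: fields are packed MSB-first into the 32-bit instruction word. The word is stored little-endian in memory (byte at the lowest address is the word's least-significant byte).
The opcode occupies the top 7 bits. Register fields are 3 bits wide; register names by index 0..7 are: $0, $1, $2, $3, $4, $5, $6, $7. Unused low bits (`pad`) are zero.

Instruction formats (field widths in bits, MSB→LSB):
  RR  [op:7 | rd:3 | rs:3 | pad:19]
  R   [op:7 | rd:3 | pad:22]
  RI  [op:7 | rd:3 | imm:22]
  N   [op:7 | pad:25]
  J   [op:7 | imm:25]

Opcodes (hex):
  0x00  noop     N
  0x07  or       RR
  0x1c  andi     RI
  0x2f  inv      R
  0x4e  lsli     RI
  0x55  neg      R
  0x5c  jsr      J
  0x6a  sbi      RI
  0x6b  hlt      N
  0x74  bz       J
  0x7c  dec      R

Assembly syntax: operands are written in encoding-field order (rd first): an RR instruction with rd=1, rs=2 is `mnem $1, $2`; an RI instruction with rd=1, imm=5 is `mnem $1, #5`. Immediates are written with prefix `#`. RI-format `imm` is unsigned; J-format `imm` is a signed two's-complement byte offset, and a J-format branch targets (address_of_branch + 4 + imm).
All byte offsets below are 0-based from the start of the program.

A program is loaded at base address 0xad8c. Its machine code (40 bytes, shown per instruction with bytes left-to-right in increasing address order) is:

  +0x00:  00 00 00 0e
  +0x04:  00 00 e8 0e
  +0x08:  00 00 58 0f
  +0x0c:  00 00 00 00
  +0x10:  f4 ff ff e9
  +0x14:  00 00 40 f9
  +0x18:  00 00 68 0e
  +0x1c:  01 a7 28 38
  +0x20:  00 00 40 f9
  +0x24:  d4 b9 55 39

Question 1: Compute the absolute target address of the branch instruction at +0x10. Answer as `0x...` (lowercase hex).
[10] f4 ff ff e9 → 0xe9fffff4
  top 7b → 0x74 → bz [J]
  [24:0] imm=33554420 (s25→-12) = #-12
  target = base 0xad8c + off 0x10 + 4 + imm -12 = 0xad94

0xad94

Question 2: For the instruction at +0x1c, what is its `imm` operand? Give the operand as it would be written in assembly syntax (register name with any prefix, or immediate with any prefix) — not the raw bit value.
@+1c  little-endian(01 a7 28 38) = 0x3828a701
  op=0x3828a701>>25=0x1c ⇒ andi (RI)
  rd@[24:22]=0x0 ⇒ $0
  imm@[21:0]=0x28a701 ⇒ #2664193

#2664193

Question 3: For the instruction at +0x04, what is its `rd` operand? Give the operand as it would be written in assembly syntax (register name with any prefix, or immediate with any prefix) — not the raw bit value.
$3

+0x04: 00 00 e8 0e ⇒ word 0x0ee80000 (little)
  top 7b → 0x7 → or [RR]
  [24:22] rd=3 = $3
  [21:19] rs=5 = $5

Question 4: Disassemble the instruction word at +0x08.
or $5, $3

@+08  little-endian(00 00 58 0f) = 0x0f580000
  op=0x0f580000>>25=0x7 ⇒ or (RR)
  rd: (w>>22)&0x7=0x5 → $5
  rs: (w>>19)&0x7=0x3 → $3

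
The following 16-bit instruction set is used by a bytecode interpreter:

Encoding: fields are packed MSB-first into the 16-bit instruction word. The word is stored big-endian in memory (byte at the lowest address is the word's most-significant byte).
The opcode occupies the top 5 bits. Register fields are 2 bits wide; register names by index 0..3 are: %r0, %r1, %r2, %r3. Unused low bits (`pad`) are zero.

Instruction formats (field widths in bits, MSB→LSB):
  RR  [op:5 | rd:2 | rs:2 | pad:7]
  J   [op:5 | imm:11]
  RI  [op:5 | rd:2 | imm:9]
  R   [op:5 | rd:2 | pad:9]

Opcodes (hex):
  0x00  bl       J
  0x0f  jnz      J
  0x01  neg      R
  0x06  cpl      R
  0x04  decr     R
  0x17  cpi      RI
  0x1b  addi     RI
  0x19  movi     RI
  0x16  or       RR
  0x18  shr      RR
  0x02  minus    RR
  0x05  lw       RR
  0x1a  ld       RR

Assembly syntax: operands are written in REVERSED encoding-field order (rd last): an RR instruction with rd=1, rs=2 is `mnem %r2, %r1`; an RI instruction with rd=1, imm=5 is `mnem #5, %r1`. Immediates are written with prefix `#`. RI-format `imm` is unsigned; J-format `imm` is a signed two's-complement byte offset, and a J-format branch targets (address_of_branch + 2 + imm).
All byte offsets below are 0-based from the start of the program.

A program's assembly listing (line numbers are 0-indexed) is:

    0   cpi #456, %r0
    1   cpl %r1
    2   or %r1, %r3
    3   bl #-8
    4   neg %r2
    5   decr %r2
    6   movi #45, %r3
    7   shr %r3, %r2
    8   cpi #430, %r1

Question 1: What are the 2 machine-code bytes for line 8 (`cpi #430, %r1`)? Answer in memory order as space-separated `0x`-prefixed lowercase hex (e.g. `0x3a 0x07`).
0xbb 0xae

L8: cpi op=0x17:5|rd=1:2|imm=430:9 ⇒ 0xbbae ⇒ big bb ae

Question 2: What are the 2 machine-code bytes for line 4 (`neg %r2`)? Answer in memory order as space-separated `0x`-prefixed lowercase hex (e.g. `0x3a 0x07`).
L4: neg op=0x1:5|rd=2:2|pad=0:9 ⇒ 0x0c00 ⇒ big 0c 00

0x0c 0x00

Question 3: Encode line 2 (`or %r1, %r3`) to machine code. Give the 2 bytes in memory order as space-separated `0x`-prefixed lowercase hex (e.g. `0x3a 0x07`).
0xb6 0x80

line 2 (or): pack op=0x16:5|rd=3:2|rs=1:2|pad=0:7 = 0xb680; big→ b6 80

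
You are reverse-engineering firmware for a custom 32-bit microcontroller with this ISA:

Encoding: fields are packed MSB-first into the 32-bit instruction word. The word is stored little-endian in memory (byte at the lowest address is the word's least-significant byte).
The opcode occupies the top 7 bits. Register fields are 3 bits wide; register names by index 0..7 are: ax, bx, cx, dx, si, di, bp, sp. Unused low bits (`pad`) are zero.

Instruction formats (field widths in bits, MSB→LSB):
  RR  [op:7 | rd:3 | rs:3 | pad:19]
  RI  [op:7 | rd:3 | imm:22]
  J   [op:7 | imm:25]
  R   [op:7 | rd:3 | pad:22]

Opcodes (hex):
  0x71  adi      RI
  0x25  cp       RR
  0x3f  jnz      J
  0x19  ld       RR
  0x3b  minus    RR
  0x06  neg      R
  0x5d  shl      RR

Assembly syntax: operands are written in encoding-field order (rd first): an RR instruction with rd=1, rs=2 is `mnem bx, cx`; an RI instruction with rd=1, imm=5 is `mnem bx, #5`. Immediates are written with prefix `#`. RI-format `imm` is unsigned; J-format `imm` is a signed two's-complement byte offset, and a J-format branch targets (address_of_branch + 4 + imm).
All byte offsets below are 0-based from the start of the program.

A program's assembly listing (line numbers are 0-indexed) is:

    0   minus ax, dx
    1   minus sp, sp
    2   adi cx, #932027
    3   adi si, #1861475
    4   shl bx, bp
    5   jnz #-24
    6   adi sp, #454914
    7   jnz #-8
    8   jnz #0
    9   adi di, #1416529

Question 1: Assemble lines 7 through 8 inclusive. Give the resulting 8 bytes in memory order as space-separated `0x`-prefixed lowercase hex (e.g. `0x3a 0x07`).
0xf8 0xff 0xff 0x7f 0x00 0x00 0x00 0x7e

L7: jnz op=0x3f:7|imm=-8:25 ⇒ 0x7ffffff8 ⇒ little f8 ff ff 7f
L8: jnz op=0x3f:7|imm=0:25 ⇒ 0x7e000000 ⇒ little 00 00 00 7e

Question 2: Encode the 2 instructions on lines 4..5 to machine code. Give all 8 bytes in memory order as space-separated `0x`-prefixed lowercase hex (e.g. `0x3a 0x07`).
4. shl fields op=0x5d:7|rd=1:3|rs=6:3|pad=0:19 → word ba700000h → 00 00 70 ba
5. jnz fields op=0x3f:7|imm=-24:25 → word 7fffffe8h → e8 ff ff 7f

0x00 0x00 0x70 0xba 0xe8 0xff 0xff 0x7f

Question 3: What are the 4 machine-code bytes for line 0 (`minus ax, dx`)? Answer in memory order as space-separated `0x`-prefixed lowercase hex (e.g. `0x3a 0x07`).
0. minus fields op=0x3b:7|rd=0:3|rs=3:3|pad=0:19 → word 76180000h → 00 00 18 76

0x00 0x00 0x18 0x76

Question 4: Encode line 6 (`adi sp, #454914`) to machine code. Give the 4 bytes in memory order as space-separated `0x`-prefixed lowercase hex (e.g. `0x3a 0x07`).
0x02 0xf1 0xc6 0xe3

6. adi fields op=0x71:7|rd=7:3|imm=454914:22 → word e3c6f102h → 02 f1 c6 e3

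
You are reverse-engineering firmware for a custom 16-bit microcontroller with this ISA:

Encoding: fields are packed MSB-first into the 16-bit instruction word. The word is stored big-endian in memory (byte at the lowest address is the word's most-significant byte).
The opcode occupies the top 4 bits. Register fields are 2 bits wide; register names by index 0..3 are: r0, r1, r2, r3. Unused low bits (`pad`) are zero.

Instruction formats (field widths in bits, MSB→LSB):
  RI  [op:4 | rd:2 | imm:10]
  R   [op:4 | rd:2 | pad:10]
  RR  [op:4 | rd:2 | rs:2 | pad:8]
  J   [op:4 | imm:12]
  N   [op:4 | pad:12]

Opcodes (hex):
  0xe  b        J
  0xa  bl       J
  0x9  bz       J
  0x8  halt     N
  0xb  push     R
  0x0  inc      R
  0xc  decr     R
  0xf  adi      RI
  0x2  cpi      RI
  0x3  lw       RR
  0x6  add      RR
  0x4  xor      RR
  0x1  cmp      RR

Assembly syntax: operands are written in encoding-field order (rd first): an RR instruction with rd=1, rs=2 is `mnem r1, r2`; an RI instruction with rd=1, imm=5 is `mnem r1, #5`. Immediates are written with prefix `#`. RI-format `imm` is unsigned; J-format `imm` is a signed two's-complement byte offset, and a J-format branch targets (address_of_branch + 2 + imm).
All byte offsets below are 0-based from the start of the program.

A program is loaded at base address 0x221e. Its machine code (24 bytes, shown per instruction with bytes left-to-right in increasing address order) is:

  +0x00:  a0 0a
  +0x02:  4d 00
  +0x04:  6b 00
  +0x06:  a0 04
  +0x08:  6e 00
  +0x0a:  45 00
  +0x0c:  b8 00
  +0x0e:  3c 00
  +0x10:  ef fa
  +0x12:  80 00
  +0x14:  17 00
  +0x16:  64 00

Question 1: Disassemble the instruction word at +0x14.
[14] 17 00 → 0x1700
  opcode bits[15:12]=0x1: cmp/RR
  [11:10] rd=1 = r1
  [9:8] rs=3 = r3

cmp r1, r3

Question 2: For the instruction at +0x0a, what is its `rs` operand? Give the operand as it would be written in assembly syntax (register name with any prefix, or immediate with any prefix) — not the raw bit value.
r1

@+0a  big-endian(45 00) = 0x4500
  op=0x4500>>12=0x4 ⇒ xor (RR)
  [11:10] rd=1 = r1
  [9:8] rs=1 = r1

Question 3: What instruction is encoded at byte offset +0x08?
[08] 6e 00 → 0x6e00
  top 4b → 0x6 → add [RR]
  rd@[11:10]=0x3 ⇒ r3
  rs@[9:8]=0x2 ⇒ r2

add r3, r2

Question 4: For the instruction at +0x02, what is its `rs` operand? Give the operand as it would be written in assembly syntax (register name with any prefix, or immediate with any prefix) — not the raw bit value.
r1

off 0x02: read 4d 00 as big → 0x4d00
  top 4b → 0x4 → xor [RR]
  rd: (w>>10)&0x3=0x3 → r3
  rs: (w>>8)&0x3=0x1 → r1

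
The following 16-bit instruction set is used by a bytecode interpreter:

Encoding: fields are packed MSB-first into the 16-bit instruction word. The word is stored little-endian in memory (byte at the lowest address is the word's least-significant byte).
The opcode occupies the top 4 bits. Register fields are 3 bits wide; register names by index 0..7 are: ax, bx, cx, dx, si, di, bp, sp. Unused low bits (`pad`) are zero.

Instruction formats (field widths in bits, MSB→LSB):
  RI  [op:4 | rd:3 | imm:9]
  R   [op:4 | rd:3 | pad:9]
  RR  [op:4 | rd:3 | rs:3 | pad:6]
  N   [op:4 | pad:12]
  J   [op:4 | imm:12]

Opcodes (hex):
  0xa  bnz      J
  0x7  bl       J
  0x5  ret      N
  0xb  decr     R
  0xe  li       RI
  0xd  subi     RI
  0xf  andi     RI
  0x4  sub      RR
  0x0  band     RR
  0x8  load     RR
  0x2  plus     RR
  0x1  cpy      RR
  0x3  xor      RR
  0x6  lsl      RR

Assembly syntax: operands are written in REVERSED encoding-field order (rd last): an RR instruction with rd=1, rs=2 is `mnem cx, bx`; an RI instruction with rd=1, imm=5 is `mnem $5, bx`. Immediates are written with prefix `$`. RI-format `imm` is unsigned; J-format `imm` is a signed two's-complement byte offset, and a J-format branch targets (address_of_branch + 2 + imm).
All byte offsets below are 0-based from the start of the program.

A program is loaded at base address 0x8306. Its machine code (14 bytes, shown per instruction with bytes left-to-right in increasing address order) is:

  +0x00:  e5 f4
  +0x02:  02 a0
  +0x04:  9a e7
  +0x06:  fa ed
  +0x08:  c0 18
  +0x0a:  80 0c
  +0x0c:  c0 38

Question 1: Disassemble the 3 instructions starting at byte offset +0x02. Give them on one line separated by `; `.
bnz $2; li $410, dx; li $506, bp

[02] 02 a0 → 0xa002
  top 4b → 0xa → bnz [J]
  imm@[11:0]=0x2 ⇒ $2
[04] 9a e7 → 0xe79a
  top 4b → 0xe → li [RI]
  rd@[11:9]=0x3 ⇒ dx
  imm@[8:0]=0x19a ⇒ $410
[06] fa ed → 0xedfa
  top 4b → 0xe → li [RI]
  rd@[11:9]=0x6 ⇒ bp
  imm@[8:0]=0x1fa ⇒ $506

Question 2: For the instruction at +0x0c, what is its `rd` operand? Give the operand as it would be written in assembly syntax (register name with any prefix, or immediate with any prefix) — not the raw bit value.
si

off 0x0c: read c0 38 as little → 0x38c0
  top 4b → 0x3 → xor [RR]
  rd@[11:9]=0x4 ⇒ si
  rs@[8:6]=0x3 ⇒ dx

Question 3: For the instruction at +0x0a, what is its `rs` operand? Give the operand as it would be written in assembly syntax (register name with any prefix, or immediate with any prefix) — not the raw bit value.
cx

[0a] 80 0c → 0x0c80
  opcode bits[15:12]=0x0: band/RR
  rd@[11:9]=0x6 ⇒ bp
  rs@[8:6]=0x2 ⇒ cx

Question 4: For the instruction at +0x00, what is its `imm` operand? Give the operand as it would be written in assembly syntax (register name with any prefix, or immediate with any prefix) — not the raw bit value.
off 0x00: read e5 f4 as little → 0xf4e5
  top 4b → 0xf → andi [RI]
  [11:9] rd=2 = cx
  [8:0] imm=229 = $229

$229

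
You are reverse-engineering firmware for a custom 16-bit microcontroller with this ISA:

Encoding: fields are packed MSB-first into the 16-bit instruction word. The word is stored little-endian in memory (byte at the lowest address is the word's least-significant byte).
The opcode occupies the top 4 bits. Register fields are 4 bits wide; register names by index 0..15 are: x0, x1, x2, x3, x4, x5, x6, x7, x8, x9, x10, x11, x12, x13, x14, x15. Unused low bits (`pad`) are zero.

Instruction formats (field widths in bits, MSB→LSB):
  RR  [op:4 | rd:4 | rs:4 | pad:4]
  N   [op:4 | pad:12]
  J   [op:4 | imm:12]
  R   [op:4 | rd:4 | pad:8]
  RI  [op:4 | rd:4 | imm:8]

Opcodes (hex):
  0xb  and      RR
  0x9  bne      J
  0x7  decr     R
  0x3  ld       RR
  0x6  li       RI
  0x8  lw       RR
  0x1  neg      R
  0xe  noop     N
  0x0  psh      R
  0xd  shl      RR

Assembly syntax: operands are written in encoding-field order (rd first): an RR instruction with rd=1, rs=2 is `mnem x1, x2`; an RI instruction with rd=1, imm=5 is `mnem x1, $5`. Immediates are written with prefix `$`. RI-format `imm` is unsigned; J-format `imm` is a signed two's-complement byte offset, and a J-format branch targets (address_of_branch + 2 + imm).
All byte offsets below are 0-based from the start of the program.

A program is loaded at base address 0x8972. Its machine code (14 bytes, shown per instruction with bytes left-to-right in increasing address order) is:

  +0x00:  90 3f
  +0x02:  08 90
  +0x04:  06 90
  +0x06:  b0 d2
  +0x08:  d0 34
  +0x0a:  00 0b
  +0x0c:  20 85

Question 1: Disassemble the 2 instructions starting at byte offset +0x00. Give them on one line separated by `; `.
off 0x00: read 90 3f as little → 0x3f90
  opcode bits[15:12]=0x3: ld/RR
  rd: (w>>8)&0xf=0xf → x15
  rs: (w>>4)&0xf=0x9 → x9
off 0x02: read 08 90 as little → 0x9008
  opcode bits[15:12]=0x9: bne/J
  imm: (w>>0)&0xfff=0x8 → $8

ld x15, x9; bne $8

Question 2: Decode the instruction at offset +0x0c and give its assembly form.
lw x5, x2

off 0x0c: read 20 85 as little → 0x8520
  op=0x8520>>12=0x8 ⇒ lw (RR)
  rd@[11:8]=0x5 ⇒ x5
  rs@[7:4]=0x2 ⇒ x2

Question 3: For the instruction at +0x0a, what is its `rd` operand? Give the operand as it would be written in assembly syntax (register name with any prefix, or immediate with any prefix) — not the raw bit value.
off 0x0a: read 00 0b as little → 0x0b00
  op=0x0b00>>12=0x0 ⇒ psh (R)
  rd: (w>>8)&0xf=0xb → x11

x11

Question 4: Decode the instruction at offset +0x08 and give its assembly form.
ld x4, x13

[08] d0 34 → 0x34d0
  op=0x34d0>>12=0x3 ⇒ ld (RR)
  [11:8] rd=4 = x4
  [7:4] rs=13 = x13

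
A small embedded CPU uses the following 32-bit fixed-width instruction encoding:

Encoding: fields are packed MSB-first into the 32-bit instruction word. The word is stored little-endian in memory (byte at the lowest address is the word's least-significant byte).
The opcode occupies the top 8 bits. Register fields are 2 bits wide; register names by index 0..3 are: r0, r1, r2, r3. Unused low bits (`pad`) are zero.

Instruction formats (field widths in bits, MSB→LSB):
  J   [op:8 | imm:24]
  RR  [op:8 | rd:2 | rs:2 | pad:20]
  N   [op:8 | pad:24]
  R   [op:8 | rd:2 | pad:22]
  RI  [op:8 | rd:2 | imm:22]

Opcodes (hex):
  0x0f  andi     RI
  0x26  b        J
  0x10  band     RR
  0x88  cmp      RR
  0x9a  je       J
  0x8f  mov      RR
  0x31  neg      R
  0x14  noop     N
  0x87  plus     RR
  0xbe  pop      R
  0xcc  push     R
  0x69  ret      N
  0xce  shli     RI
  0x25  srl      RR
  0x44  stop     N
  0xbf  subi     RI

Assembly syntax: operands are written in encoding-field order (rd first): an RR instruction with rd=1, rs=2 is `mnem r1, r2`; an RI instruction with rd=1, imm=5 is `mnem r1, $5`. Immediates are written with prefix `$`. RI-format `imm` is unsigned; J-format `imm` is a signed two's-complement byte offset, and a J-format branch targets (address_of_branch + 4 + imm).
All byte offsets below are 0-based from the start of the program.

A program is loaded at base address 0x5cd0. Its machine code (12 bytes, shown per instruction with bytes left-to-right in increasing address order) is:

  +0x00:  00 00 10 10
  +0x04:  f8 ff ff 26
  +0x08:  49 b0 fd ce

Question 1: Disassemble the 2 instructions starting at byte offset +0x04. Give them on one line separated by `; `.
b $-8; shli r3, $4042825

off 0x04: read f8 ff ff 26 as little → 0x26fffff8
  op=0x26fffff8>>24=0x26 ⇒ b (J)
  [23:0] imm=16777208 (s24→-8) = $-8
off 0x08: read 49 b0 fd ce as little → 0xcefdb049
  op=0xcefdb049>>24=0xce ⇒ shli (RI)
  [23:22] rd=3 = r3
  [21:0] imm=4042825 = $4042825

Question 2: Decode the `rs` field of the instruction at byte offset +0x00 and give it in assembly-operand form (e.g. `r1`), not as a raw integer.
r1

[00] 00 00 10 10 → 0x10100000
  op=0x10100000>>24=0x10 ⇒ band (RR)
  rd@[23:22]=0x0 ⇒ r0
  rs@[21:20]=0x1 ⇒ r1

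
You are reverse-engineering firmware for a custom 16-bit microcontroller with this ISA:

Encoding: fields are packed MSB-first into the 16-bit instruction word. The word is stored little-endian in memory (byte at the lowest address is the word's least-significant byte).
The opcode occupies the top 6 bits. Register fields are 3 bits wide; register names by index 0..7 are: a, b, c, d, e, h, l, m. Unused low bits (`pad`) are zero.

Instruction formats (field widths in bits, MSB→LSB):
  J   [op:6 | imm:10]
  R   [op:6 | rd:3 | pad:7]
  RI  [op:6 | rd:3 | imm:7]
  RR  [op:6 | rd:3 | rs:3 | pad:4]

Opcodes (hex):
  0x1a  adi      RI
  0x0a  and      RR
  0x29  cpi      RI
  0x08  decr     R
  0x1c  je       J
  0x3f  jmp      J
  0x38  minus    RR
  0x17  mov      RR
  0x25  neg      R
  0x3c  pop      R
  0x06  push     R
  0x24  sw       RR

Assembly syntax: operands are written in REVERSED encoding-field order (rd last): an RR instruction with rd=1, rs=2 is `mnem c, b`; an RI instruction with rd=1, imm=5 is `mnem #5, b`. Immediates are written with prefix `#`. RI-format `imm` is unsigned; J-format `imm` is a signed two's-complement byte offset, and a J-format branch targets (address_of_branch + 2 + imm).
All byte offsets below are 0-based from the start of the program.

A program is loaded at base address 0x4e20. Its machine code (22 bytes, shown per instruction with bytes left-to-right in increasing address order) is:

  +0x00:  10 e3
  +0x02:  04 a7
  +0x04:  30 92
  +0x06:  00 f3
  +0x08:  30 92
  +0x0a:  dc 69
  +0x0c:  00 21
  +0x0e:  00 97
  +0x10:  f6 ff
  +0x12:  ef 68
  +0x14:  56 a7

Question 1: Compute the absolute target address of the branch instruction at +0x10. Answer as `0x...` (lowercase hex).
0x4e28

[10] f6 ff → 0xfff6
  top 6b → 0x3f → jmp [J]
  imm@[9:0]=0x3f6 (s10→-10) ⇒ #-10
  target = base 0x4e20 + off 0x10 + 2 + imm -10 = 0x4e28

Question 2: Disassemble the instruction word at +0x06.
@+06  little-endian(00 f3) = 0xf300
  op=0xf300>>10=0x3c ⇒ pop (R)
  rd: (w>>7)&0x7=0x6 → l

pop l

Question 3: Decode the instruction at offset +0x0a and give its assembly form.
off 0x0a: read dc 69 as little → 0x69dc
  op=0x69dc>>10=0x1a ⇒ adi (RI)
  [9:7] rd=3 = d
  [6:0] imm=92 = #92

adi #92, d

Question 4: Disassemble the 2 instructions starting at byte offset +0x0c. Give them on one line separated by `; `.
decr c; neg l

@+0c  little-endian(00 21) = 0x2100
  op=0x2100>>10=0x8 ⇒ decr (R)
  rd@[9:7]=0x2 ⇒ c
@+0e  little-endian(00 97) = 0x9700
  op=0x9700>>10=0x25 ⇒ neg (R)
  rd@[9:7]=0x6 ⇒ l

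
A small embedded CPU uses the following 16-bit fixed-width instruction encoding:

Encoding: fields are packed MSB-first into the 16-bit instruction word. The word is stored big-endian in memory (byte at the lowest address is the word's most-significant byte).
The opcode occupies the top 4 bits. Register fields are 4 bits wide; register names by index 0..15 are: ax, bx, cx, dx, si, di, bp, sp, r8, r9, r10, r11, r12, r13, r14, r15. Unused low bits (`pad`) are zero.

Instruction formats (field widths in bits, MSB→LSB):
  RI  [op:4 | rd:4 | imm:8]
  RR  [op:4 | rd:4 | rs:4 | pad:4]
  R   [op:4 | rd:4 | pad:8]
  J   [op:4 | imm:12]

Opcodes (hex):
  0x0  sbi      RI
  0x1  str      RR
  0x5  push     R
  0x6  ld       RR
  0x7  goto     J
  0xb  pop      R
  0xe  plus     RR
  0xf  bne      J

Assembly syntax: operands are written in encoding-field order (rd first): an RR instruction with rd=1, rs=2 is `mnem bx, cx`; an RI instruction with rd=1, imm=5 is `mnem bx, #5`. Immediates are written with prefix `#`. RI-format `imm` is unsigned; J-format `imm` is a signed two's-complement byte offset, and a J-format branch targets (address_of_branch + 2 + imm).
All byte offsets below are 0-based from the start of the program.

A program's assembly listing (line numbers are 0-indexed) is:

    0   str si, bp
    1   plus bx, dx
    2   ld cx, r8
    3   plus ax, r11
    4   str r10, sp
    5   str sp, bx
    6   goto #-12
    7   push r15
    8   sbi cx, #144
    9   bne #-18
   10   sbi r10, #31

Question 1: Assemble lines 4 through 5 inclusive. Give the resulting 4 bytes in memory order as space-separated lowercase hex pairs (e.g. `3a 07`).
4. str fields op=0x1:4|rd=10:4|rs=7:4|pad=0:4 → word 1a70h → 1a 70
5. str fields op=0x1:4|rd=7:4|rs=1:4|pad=0:4 → word 1710h → 17 10

1a 70 17 10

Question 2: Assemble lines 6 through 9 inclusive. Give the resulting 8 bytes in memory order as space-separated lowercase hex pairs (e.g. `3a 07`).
L6: goto op=0x7:4|imm=-12:12 ⇒ 0x7ff4 ⇒ big 7f f4
L7: push op=0x5:4|rd=15:4|pad=0:8 ⇒ 0x5f00 ⇒ big 5f 00
L8: sbi op=0x0:4|rd=2:4|imm=144:8 ⇒ 0x0290 ⇒ big 02 90
L9: bne op=0xf:4|imm=-18:12 ⇒ 0xffee ⇒ big ff ee

7f f4 5f 00 02 90 ff ee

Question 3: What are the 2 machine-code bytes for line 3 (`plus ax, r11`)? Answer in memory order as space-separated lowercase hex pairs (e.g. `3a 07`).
3. plus fields op=0xe:4|rd=0:4|rs=11:4|pad=0:4 → word e0b0h → e0 b0

e0 b0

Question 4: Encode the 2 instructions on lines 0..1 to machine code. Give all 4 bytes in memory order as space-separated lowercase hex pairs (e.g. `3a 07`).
14 60 e1 30

0. str fields op=0x1:4|rd=4:4|rs=6:4|pad=0:4 → word 1460h → 14 60
1. plus fields op=0xe:4|rd=1:4|rs=3:4|pad=0:4 → word e130h → e1 30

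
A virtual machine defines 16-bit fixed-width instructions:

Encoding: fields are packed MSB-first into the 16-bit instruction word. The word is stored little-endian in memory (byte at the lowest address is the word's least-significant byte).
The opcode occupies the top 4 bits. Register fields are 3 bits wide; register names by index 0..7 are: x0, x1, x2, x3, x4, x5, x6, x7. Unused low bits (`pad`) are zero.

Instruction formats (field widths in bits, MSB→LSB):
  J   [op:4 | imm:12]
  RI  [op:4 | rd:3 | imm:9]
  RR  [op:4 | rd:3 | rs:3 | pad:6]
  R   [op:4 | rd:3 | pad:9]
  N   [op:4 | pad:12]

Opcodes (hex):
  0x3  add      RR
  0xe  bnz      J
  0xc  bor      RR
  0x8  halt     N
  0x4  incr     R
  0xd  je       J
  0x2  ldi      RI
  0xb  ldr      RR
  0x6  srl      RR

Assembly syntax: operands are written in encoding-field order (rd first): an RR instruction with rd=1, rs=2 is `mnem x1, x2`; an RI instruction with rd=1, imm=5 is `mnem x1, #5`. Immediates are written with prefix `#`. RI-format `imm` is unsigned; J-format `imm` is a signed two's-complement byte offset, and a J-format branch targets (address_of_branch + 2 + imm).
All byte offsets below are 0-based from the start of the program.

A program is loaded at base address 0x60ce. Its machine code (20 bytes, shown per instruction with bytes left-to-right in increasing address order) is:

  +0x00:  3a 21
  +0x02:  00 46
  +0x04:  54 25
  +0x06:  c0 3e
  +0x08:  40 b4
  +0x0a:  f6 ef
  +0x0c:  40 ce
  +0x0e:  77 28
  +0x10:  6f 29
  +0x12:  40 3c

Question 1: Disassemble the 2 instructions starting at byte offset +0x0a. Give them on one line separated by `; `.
bnz #-10; bor x7, x1

[0a] f6 ef → 0xeff6
  op=0xeff6>>12=0xe ⇒ bnz (J)
  imm: (w>>0)&0xfff=0xff6 (s12→-10) → #-10
[0c] 40 ce → 0xce40
  op=0xce40>>12=0xc ⇒ bor (RR)
  rd: (w>>9)&0x7=0x7 → x7
  rs: (w>>6)&0x7=0x1 → x1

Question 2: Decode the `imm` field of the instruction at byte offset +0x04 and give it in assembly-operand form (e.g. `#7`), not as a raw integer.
@+04  little-endian(54 25) = 0x2554
  op=0x2554>>12=0x2 ⇒ ldi (RI)
  rd@[11:9]=0x2 ⇒ x2
  imm@[8:0]=0x154 ⇒ #340

#340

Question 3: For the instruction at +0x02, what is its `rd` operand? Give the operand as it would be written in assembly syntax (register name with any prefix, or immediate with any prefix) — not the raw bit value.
x3

+0x02: 00 46 ⇒ word 0x4600 (little)
  top 4b → 0x4 → incr [R]
  rd@[11:9]=0x3 ⇒ x3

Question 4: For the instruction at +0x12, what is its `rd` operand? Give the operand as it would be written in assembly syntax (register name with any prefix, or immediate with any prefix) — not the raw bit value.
+0x12: 40 3c ⇒ word 0x3c40 (little)
  top 4b → 0x3 → add [RR]
  rd@[11:9]=0x6 ⇒ x6
  rs@[8:6]=0x1 ⇒ x1

x6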